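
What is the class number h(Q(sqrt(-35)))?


K = Q(sqrt(-35)). d mod 4 = 1, so D = disc(K) = d = -35
h(K) equals the number of primitive reduced positive-definite forms (a, b, c) = a*x^2 + b*x*y + c*y^2 with b^2 - 4ac = D,
where reduced means |b| <= a <= c, with b >= 0 whenever |b| = a or a = c, and primitive means gcd(a, b, c) = 1.
Reduced forces 3a^2 <= |D| = 35, so 1 <= a <= 3; b must have the parity of D, and c = (b^2 - D)/(4a) must be an integer >= a.
Enumerate a = 1..3, b in [-a, a]:
  a=1: (1, 1, 9)  [1]
  a=2: none
  a=3: (3, 1, 3)  [1]
Total reduced forms: 1 + 1 = 2
h = 2

2


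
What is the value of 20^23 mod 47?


p = 47 is prime and the exponent is (p-1)/2 = 23, so by Euler's criterion 20^23 = (20/47) = +1 or -1 mod 47.
Compute by square-and-multiply:
  23 = 16 + 4 + 2 + 1 (binary 10111)
  Repeated squaring mod 47: 20^1 = 20, 20^2 = 24, 20^4 = 12, 20^8 = 3, 20^16 = 9
  20^23 = 20^16 * 20^4 * 20^2 * 20^1 = 9 * 12 * 24 * 20 mod 47
    9 * 12 = 108 = 14 mod 47
    14 * 24 = 336 = 7 mod 47
    7 * 20 = 140 = 46 mod 47
  20^23 = 46 mod 47
Result 46 = p - 1 = -1 mod 47: 20 is a quadratic non-residue mod 47. As a residue in [0, p-1] the value is 46.
20^23 mod 47 = 46

46


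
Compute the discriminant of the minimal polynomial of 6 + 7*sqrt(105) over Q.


The element 6 + 7*sqrt(105) has minimal polynomial:
x^2 - 12*x - 5109
Discriminant = (-12)^2 - 4*(-5109)
= 144 + 20436
= 20580

20580


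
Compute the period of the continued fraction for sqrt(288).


Run the CF algorithm for sqrt(288).
a_0 = floor(sqrt(288)) = 16; set m_0=0, q_0=1.
Recurrence: m' = q*a - m,  q' = (d - m'^2)/q,  a' = floor((a_0 + m')/q').
  step 1: m=16, q=32, a=1
  step 2: m=16, q=1, a=32
a_2 = 2*a_0 = 32, so the period closes here.
sqrt(288) = [16; 1, 32]
Period length = 2

2


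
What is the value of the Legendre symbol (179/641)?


p = 641 is prime, so compute (179/641) with the reciprocity algorithm (Jacobi-symbol steps: pull out 2s via (2/n), flip via reciprocity, reduce):
  reciprocity: (179/641) -> +(641/179)
  reduce: (104/179)
  pull out 2: (2/179) = -1  (since 179 mod 8 = 3)
  pull out 2: (2/179) = -1  (since 179 mod 8 = 3)
  pull out 2: (2/179) = -1  (since 179 mod 8 = 3)
  reciprocity: (13/179) -> +(179/13)
  reduce: (10/13)
  pull out 2: (2/13) = -1  (since 13 mod 8 = 5)
  reciprocity: (5/13) -> +(13/5)
  reduce: (3/5)
  reciprocity: (3/5) -> +(5/3)
  reduce: (2/3)
  pull out 2: (2/3) = -1  (since 3 mod 8 = 3)
  (1/3) = 1
Product of signs = -1
(179/641) = -1

-1


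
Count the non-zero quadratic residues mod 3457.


For prime p, the number of non-zero quadratic residues is (p-1)/2.
= (3457-1)/2
= 1728

1728


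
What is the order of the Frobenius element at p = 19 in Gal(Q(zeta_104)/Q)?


The Frobenius at p in Gal(Q(zeta_n)/Q) = (Z/nZ)* is the class of p, so its order is ord_104(19), the smallest k >= 1 with 19^k = 1 mod 104.
n = 104 = 2^3 * 13, phi(104) = 48; the order divides phi(n).
Divisors of 48: 1, 2, 3, 4, 6, 8, 12, 16, 24, 48
Repeated squaring mod 104: 19^1 = 19, 19^2 = 49, 19^4 = 9, 19^8 = 81, 19^16 = 9, 19^32 = 81
Test divisors in increasing order:
  k=1: 19^1 = 19 mod 104
  k=2: 19^2 = 49 mod 104
  k=3: 19^3 = 49 * 19 = 99 mod 104
  k=4: 19^4 = 9 mod 104
  k=6: 19^6 = 9 * 49 = 25 mod 104
  k=8: 19^8 = 81 mod 104
  k=12: 19^12 = 81 * 9 = 1 mod 104  <- first divisor giving 1
Order = 12

12


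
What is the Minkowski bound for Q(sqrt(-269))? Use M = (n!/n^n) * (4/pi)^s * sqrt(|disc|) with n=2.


d = -269, d mod 4 = 3, so disc(K) = 4d = -1076; |disc(K)| = 1076
Imaginary quadratic field, so n = 2, s = r2 = 1, r1 = 0
M = (n!/n^n) * (4/pi)^s * sqrt(|disc(K)|) = (2!/2^2) * (4/pi)^1 * sqrt(1076)
= 0.5 * 1.273240 * 32.802439
= 20.8827

20.8827


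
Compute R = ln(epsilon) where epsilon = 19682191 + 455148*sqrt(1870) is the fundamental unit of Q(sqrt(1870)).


epsilon = 19682191 + 455148*sqrt(1870)
= 3.9364e+07
R = ln(3.9364e+07)
= 17.4884

17.4884


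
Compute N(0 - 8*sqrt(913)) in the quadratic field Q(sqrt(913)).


N(a + b*sqrt(d)) = a^2 - d*b^2
= (0)^2 - (913)*(-8)^2
= 0 - 58432
= -58432

-58432


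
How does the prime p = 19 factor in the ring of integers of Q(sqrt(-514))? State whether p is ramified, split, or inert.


K = Q(sqrt(-514)). Since d mod 4 = 2, disc(K) = -2056.
Check p | disc: -2056 mod 19 = 15.
p does not divide disc. Compute Legendre symbol (d/p):
18^((19-1)/2) mod 19 = -1
(d/p) = -1, so p is inert: (p) stays prime with e=1, f=2, g=1.
Therefore p is inert.

inert


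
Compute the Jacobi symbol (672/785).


Compute (672/785) via quadratic reciprocity:
  pull out 2: (2/785) = +1  (since 785 mod 8 = 1)
  pull out 2: (2/785) = +1  (since 785 mod 8 = 1)
  pull out 2: (2/785) = +1  (since 785 mod 8 = 1)
  pull out 2: (2/785) = +1  (since 785 mod 8 = 1)
  pull out 2: (2/785) = +1  (since 785 mod 8 = 1)
  reciprocity: (21/785) -> +(785/21)
  reduce: (8/21)
  pull out 2: (2/21) = -1  (since 21 mod 8 = 5)
  pull out 2: (2/21) = -1  (since 21 mod 8 = 5)
  pull out 2: (2/21) = -1  (since 21 mod 8 = 5)
  (1/21) = 1
Product of signs = -1

-1


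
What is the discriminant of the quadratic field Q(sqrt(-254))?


For K = Q(sqrt(d)) with d squarefree: disc(K) = d if d = 1 mod 4, and disc(K) = 4d if d = 2 or 3 mod 4.
Here d = -254, and d mod 4 = 2.
d = 2 mod 4, not 1 (O_K = Z[sqrt(d)]), so disc(K) = 4d = 4 * (-254) = -1016

-1016


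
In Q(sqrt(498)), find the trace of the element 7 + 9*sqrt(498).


Tr(a + b*sqrt(d)) = (a + b*sqrt(d)) + (a - b*sqrt(d)) = 2a
= 2 * (7)
= 14

14


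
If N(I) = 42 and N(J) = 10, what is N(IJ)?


N(IJ) = N(I) * N(J)
= 42 * 10
= 420

420


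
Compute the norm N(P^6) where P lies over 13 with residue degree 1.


N(P^a) = p^(a*f)
= 13^(6*1)
= 13^6
= 4826809

4826809


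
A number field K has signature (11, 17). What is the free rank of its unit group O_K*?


By Dirichlet's unit theorem:
rank = r1 + r2 - 1
= 11 + 17 - 1
= 27

27


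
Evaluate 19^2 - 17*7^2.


x^2 - d*y^2
= 19^2 - 17*7^2
= 361 - 833
= -472

-472


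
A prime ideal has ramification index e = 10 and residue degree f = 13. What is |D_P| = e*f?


|D_P| = e * f
= 10 * 13
= 130

130


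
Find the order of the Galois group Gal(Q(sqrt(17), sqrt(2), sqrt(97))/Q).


The 3 square roots of distinct primes are multiplicatively independent over Q,
so [K:Q] = 2^3 and Gal(K/Q) is isomorphic to (Z/2Z)^3.
|Gal| = 2^3 = 8

8


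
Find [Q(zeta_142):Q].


The degree equals Euler's totient phi(142).
142 = 2 * 71
phi(142) = 70

70


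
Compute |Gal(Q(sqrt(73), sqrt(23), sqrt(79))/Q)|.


The 3 square roots of distinct primes are multiplicatively independent over Q,
so [K:Q] = 2^3 and Gal(K/Q) is isomorphic to (Z/2Z)^3.
|Gal| = 2^3 = 8

8


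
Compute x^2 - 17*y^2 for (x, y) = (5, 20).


x^2 - d*y^2
= 5^2 - 17*20^2
= 25 - 6800
= -6775

-6775


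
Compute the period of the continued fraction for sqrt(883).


Run the CF algorithm for sqrt(883).
a_0 = floor(sqrt(883)) = 29; set m_0=0, q_0=1.
Recurrence: m' = q*a - m,  q' = (d - m'^2)/q,  a' = floor((a_0 + m')/q').
  step 1: m=29, q=42, a=1
  step 2: m=13, q=17, a=2
  step 3: m=21, q=26, a=1
  step 4: m=5, q=33, a=1
  step 5: m=28, q=3, a=19
  step 6: m=29, q=14, a=4
  step 7: m=27, q=11, a=5
  step 8: m=28, q=9, a=6
  step 9: m=26, q=23, a=2
  step 10: m=20, q=21, a=2
  step 11: m=22, q=19, a=2
  step 12: m=16, q=33, a=1
  step 13: m=17, q=18, a=2
  step 14: m=19, q=29, a=1
  step 15: m=10, q=27, a=1
  step 16: m=17, q=22, a=2
  step 17: m=27, q=7, a=8
  step 18: m=29, q=6, a=9
  step 19: m=25, q=43, a=1
  step 20: m=18, q=13, a=3
  step 21: m=21, q=34, a=1
  step 22: m=13, q=21, a=2
  step 23: m=29, q=2, a=29
  step 24: m=29, q=21, a=2
  step 25: m=13, q=34, a=1
  step 26: m=21, q=13, a=3
  step 27: m=18, q=43, a=1
  step 28: m=25, q=6, a=9
  step 29: m=29, q=7, a=8
  step 30: m=27, q=22, a=2
  step 31: m=17, q=27, a=1
  step 32: m=10, q=29, a=1
  step 33: m=19, q=18, a=2
  step 34: m=17, q=33, a=1
  step 35: m=16, q=19, a=2
  step 36: m=22, q=21, a=2
  step 37: m=20, q=23, a=2
  step 38: m=26, q=9, a=6
  step 39: m=28, q=11, a=5
  step 40: m=27, q=14, a=4
  step 41: m=29, q=3, a=19
  step 42: m=28, q=33, a=1
  step 43: m=5, q=26, a=1
  step 44: m=21, q=17, a=2
  step 45: m=13, q=42, a=1
  step 46: m=29, q=1, a=58
a_46 = 2*a_0 = 58, so the period closes here.
sqrt(883) = [29; 1, 2, 1, 1, 19, 4, 5, 6, 2, 2, 2, 1, 2, 1, 1, 2, 8, 9, 1, 3, 1, 2, 29, 2, 1, 3, 1, 9, 8, 2, 1, 1, 2, 1, 2, 2, 2, 6, 5, 4, 19, 1, 1, 2, 1, 58]
Period length = 46

46


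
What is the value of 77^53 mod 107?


p = 107 is prime and the exponent is (p-1)/2 = 53, so by Euler's criterion 77^53 = (77/107) = +1 or -1 mod 107.
Compute by square-and-multiply:
  53 = 32 + 16 + 4 + 1 (binary 110101)
  Repeated squaring mod 107: 77^1 = 77, 77^2 = 44, 77^4 = 10, 77^8 = 100, 77^16 = 49, 77^32 = 47
  77^53 = 77^32 * 77^16 * 77^4 * 77^1 = 47 * 49 * 10 * 77 mod 107
    47 * 49 = 2303 = 56 mod 107
    56 * 10 = 560 = 25 mod 107
    25 * 77 = 1925 = 106 mod 107
  77^53 = 106 mod 107
Result 106 = p - 1 = -1 mod 107: 77 is a quadratic non-residue mod 107. As a residue in [0, p-1] the value is 106.
77^53 mod 107 = 106

106


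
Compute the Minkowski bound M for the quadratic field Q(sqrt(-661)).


d = -661, d mod 4 = 3, so disc(K) = 4d = -2644; |disc(K)| = 2644
Imaginary quadratic field, so n = 2, s = r2 = 1, r1 = 0
M = (n!/n^n) * (4/pi)^s * sqrt(|disc(K)|) = (2!/2^2) * (4/pi)^1 * sqrt(2644)
= 0.5 * 1.273240 * 51.419841
= 32.7349

32.7349


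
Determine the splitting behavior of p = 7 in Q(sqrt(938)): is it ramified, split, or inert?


K = Q(sqrt(938)). Since d mod 4 = 2, disc(K) = 3752.
Check p | disc: 3752 mod 7 = 0.
p divides disc, so p ramifies: (p) = P^2 with e=2, f=1, g=1.
Therefore p is ramified.

ramified


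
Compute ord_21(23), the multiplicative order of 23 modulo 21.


We want ord_21(23), the smallest k >= 1 with 23^k = 1 mod 21.
n = 21 = 3 * 7, phi(21) = 12; the order divides phi(n).
Divisors of 12: 1, 2, 3, 4, 6, 12
Repeated squaring mod 21: 23^1 = 2, 23^2 = 4, 23^4 = 16, 23^8 = 4
Test divisors in increasing order:
  k=1: 23^1 = 2 mod 21
  k=2: 23^2 = 4 mod 21
  k=3: 23^3 = 4 * 2 = 8 mod 21
  k=4: 23^4 = 16 mod 21
  k=6: 23^6 = 16 * 4 = 1 mod 21  <- first divisor giving 1
Order = 6

6


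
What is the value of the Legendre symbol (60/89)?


p = 89 is prime, so compute (60/89) with the reciprocity algorithm (Jacobi-symbol steps: pull out 2s via (2/n), flip via reciprocity, reduce):
  pull out 2: (2/89) = +1  (since 89 mod 8 = 1)
  pull out 2: (2/89) = +1  (since 89 mod 8 = 1)
  reciprocity: (15/89) -> +(89/15)
  reduce: (14/15)
  pull out 2: (2/15) = +1  (since 15 mod 8 = 7)
  reciprocity: (7/15) -> -(15/7)
  reduce: (1/7)
  (1/7) = 1
Product of signs = -1
(60/89) = -1

-1


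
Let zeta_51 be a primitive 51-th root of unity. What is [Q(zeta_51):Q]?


The degree equals Euler's totient phi(51).
51 = 3 * 17
phi(51) = 32

32


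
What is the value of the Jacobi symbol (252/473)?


Compute (252/473) via quadratic reciprocity:
  pull out 2: (2/473) = +1  (since 473 mod 8 = 1)
  pull out 2: (2/473) = +1  (since 473 mod 8 = 1)
  reciprocity: (63/473) -> +(473/63)
  reduce: (32/63)
  pull out 2: (2/63) = +1  (since 63 mod 8 = 7)
  pull out 2: (2/63) = +1  (since 63 mod 8 = 7)
  pull out 2: (2/63) = +1  (since 63 mod 8 = 7)
  pull out 2: (2/63) = +1  (since 63 mod 8 = 7)
  pull out 2: (2/63) = +1  (since 63 mod 8 = 7)
  (1/63) = 1
Product of signs = 1

1


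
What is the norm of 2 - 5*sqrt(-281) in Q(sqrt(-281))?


N(a + b*sqrt(d)) = a^2 - d*b^2
= (2)^2 - (-281)*(-5)^2
= 4 + 7025
= 7029

7029


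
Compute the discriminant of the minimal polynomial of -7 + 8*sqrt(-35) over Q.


The element -7 + 8*sqrt(-35) has minimal polynomial:
x^2 + 14*x + 2289
Discriminant = (14)^2 - 4*(2289)
= 196 - 9156
= -8960

-8960


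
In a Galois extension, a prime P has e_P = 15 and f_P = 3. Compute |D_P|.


|D_P| = e * f
= 15 * 3
= 45

45


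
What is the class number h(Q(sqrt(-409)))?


K = Q(sqrt(-409)). d mod 4 = 3, so D = disc(K) = 4d = -1636
h(K) equals the number of primitive reduced positive-definite forms (a, b, c) = a*x^2 + b*x*y + c*y^2 with b^2 - 4ac = D,
where reduced means |b| <= a <= c, with b >= 0 whenever |b| = a or a = c, and primitive means gcd(a, b, c) = 1.
Reduced forces 3a^2 <= |D| = 1636, so 1 <= a <= 23; b must have the parity of D, and c = (b^2 - D)/(4a) must be an integer >= a.
Enumerate a = 1..23, b in [-a, a]:
  a=1: (1, 0, 409)  [1]
  a=2: (2, 2, 205)  [1]
  a=3..4: none
  a=5: (5, -2, 82), (5, 2, 82)  [2]
  a=6: none
  a=7: (7, -4, 59), (7, 4, 59)  [2]
  a=8..9: none
  a=10: (10, -2, 41), (10, 2, 41)  [2]
  a=11: (11, -6, 38), (11, 6, 38)  [2]
  a=12..13: none
  a=14: (14, -10, 31), (14, 10, 31)  [2]
  a=15..16: none
  a=17: (17, -8, 25), (17, 8, 25)  [2]
  a=18: none
  a=19: (19, -6, 22), (19, 6, 22)  [2]
  a=20..23: none
Total reduced forms: 1 + 1 + 2 + 2 + 2 + 2 + 2 + 2 + 2 = 16
h = 16

16


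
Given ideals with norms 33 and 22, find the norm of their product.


N(IJ) = N(I) * N(J)
= 33 * 22
= 726

726


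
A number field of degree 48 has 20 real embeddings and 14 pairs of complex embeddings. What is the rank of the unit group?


By Dirichlet's unit theorem:
rank = r1 + r2 - 1
= 20 + 14 - 1
= 33

33


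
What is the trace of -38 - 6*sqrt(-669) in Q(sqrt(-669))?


Tr(a + b*sqrt(d)) = (a + b*sqrt(d)) + (a - b*sqrt(d)) = 2a
= 2 * (-38)
= -76

-76


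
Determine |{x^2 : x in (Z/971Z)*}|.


For prime p, the number of non-zero quadratic residues is (p-1)/2.
= (971-1)/2
= 485

485


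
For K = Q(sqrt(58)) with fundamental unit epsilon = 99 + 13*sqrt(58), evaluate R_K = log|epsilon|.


epsilon = 99 + 13*sqrt(58)
= 198.0051
R = ln(198.0051)
= 5.2883

5.2883


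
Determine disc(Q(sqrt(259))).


For K = Q(sqrt(d)) with d squarefree: disc(K) = d if d = 1 mod 4, and disc(K) = 4d if d = 2 or 3 mod 4.
Here d = 259, and d mod 4 = 3.
d = 3 mod 4, not 1 (O_K = Z[sqrt(d)]), so disc(K) = 4d = 4 * (259) = 1036

1036


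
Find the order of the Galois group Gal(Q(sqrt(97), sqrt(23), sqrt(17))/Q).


The 3 square roots of distinct primes are multiplicatively independent over Q,
so [K:Q] = 2^3 and Gal(K/Q) is isomorphic to (Z/2Z)^3.
|Gal| = 2^3 = 8

8


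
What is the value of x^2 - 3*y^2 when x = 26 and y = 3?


x^2 - d*y^2
= 26^2 - 3*3^2
= 676 - 27
= 649

649


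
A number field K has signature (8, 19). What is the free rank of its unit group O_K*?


By Dirichlet's unit theorem:
rank = r1 + r2 - 1
= 8 + 19 - 1
= 26

26


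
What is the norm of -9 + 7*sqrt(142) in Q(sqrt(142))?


N(a + b*sqrt(d)) = a^2 - d*b^2
= (-9)^2 - (142)*(7)^2
= 81 - 6958
= -6877

-6877


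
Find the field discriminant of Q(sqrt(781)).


For K = Q(sqrt(d)) with d squarefree: disc(K) = d if d = 1 mod 4, and disc(K) = 4d if d = 2 or 3 mod 4.
Here d = 781, and d mod 4 = 1.
d = 1 mod 4 (O_K = Z[(1+sqrt(d))/2]), so disc(K) = d = 781

781


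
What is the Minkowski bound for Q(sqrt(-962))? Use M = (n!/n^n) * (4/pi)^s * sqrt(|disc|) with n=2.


d = -962, d mod 4 = 2, so disc(K) = 4d = -3848; |disc(K)| = 3848
Imaginary quadratic field, so n = 2, s = r2 = 1, r1 = 0
M = (n!/n^n) * (4/pi)^s * sqrt(|disc(K)|) = (2!/2^2) * (4/pi)^1 * sqrt(3848)
= 0.5 * 1.273240 * 62.032250
= 39.4910

39.4910


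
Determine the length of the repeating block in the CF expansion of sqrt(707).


Run the CF algorithm for sqrt(707).
a_0 = floor(sqrt(707)) = 26; set m_0=0, q_0=1.
Recurrence: m' = q*a - m,  q' = (d - m'^2)/q,  a' = floor((a_0 + m')/q').
  step 1: m=26, q=31, a=1
  step 2: m=5, q=22, a=1
  step 3: m=17, q=19, a=2
  step 4: m=21, q=14, a=3
  step 5: m=21, q=19, a=2
  step 6: m=17, q=22, a=1
  step 7: m=5, q=31, a=1
  step 8: m=26, q=1, a=52
a_8 = 2*a_0 = 52, so the period closes here.
sqrt(707) = [26; 1, 1, 2, 3, 2, 1, 1, 52]
Period length = 8

8


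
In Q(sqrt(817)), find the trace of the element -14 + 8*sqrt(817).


Tr(a + b*sqrt(d)) = (a + b*sqrt(d)) + (a - b*sqrt(d)) = 2a
= 2 * (-14)
= -28

-28


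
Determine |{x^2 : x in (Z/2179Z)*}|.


For prime p, the number of non-zero quadratic residues is (p-1)/2.
= (2179-1)/2
= 1089

1089


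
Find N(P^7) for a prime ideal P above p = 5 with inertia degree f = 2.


N(P^a) = p^(a*f)
= 5^(7*2)
= 5^14
= 6103515625

6103515625


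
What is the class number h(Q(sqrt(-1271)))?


K = Q(sqrt(-1271)). d mod 4 = 1, so D = disc(K) = d = -1271
h(K) equals the number of primitive reduced positive-definite forms (a, b, c) = a*x^2 + b*x*y + c*y^2 with b^2 - 4ac = D,
where reduced means |b| <= a <= c, with b >= 0 whenever |b| = a or a = c, and primitive means gcd(a, b, c) = 1.
Reduced forces 3a^2 <= |D| = 1271, so 1 <= a <= 20; b must have the parity of D, and c = (b^2 - D)/(4a) must be an integer >= a.
Enumerate a = 1..20, b in [-a, a]:
  a=1: (1, 1, 318)  [1]
  a=2: (2, -1, 159), (2, 1, 159)  [2]
  a=3: (3, -1, 106), (3, 1, 106)  [2]
  a=4: (4, -3, 80), (4, 3, 80)  [2]
  a=5: (5, -3, 64), (5, 3, 64)  [2]
  a=6: (6, -5, 54), (6, -1, 53), (6, 1, 53), (6, 5, 54)  [4]
  a=7: none
  a=8: (8, -3, 40), (8, 3, 40)  [2]
  a=9: (9, -5, 36), (9, 5, 36)  [2]
  a=10: (10, -7, 33), (10, -3, 32), (10, 3, 32), (10, 7, 33)  [4]
  a=11: (11, -7, 30), (11, 7, 30)  [2]
  a=12: (12, -11, 29), (12, -5, 27), (12, 5, 27), (12, 11, 29)  [4]
  a=13: (13, -9, 26), (13, 9, 26)  [2]
  a=14: none
  a=15: (15, -13, 24), (15, -7, 22), (15, 7, 22), (15, 13, 24)  [4]
  a=16: (16, -3, 20), (16, 3, 20)  [2]
  a=17: (17, -15, 22), (17, 15, 22)  [2]
  a=18: (18, -13, 20), (18, 5, 18), (18, 13, 20)  [3]
  a=19..20: none
Total reduced forms: 1 + 2 + 2 + 2 + 2 + 4 + 2 + 2 + 4 + 2 + 4 + 2 + 4 + 2 + 2 + 3 = 40
h = 40

40


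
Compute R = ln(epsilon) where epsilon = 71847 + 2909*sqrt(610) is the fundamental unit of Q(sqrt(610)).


epsilon = 71847 + 2909*sqrt(610)
= 143694.0000
R = ln(143694.0000)
= 11.8754

11.8754


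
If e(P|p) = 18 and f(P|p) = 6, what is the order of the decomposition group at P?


|D_P| = e * f
= 18 * 6
= 108

108


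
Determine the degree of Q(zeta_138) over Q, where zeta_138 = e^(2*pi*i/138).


The degree equals Euler's totient phi(138).
138 = 2 * 3 * 23
phi(138) = 44

44


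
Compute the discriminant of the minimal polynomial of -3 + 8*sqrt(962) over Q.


The element -3 + 8*sqrt(962) has minimal polynomial:
x^2 + 6*x - 61559
Discriminant = (6)^2 - 4*(-61559)
= 36 + 246236
= 246272

246272


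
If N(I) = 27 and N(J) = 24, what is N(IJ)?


N(IJ) = N(I) * N(J)
= 27 * 24
= 648

648


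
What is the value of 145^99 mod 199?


p = 199 is prime and the exponent is (p-1)/2 = 99, so by Euler's criterion 145^99 = (145/199) = +1 or -1 mod 199.
Compute by square-and-multiply:
  99 = 64 + 32 + 2 + 1 (binary 1100011)
  Repeated squaring mod 199: 145^1 = 145, 145^2 = 130, 145^4 = 184, 145^8 = 26, 145^16 = 79, 145^32 = 72, 145^64 = 10
  145^99 = 145^64 * 145^32 * 145^2 * 145^1 = 10 * 72 * 130 * 145 mod 199
    10 * 72 = 720 = 123 mod 199
    123 * 130 = 15990 = 70 mod 199
    70 * 145 = 10150 = 1 mod 199
  145^99 = 1 mod 199
Result 1: 145 is a quadratic residue mod 199.
145^99 mod 199 = 1

1


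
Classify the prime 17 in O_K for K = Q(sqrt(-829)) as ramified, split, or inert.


K = Q(sqrt(-829)). Since d mod 4 = 3, disc(K) = -3316.
Check p | disc: -3316 mod 17 = 16.
p does not divide disc. Compute Legendre symbol (d/p):
4^((17-1)/2) mod 17 = 1
(d/p) = 1, so p splits: (p) = P*P' with e=1, f=1, g=2.
Therefore p is split.

split


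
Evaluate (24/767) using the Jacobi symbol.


Compute (24/767) via quadratic reciprocity:
  pull out 2: (2/767) = +1  (since 767 mod 8 = 7)
  pull out 2: (2/767) = +1  (since 767 mod 8 = 7)
  pull out 2: (2/767) = +1  (since 767 mod 8 = 7)
  reciprocity: (3/767) -> -(767/3)
  reduce: (2/3)
  pull out 2: (2/3) = -1  (since 3 mod 8 = 3)
  (1/3) = 1
Product of signs = 1

1


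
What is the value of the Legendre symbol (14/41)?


p = 41 is prime, so compute (14/41) with the reciprocity algorithm (Jacobi-symbol steps: pull out 2s via (2/n), flip via reciprocity, reduce):
  pull out 2: (2/41) = +1  (since 41 mod 8 = 1)
  reciprocity: (7/41) -> +(41/7)
  reduce: (6/7)
  pull out 2: (2/7) = +1  (since 7 mod 8 = 7)
  reciprocity: (3/7) -> -(7/3)
  reduce: (1/3)
  (1/3) = 1
Product of signs = -1
(14/41) = -1

-1


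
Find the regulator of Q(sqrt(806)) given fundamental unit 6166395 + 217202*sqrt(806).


epsilon = 6166395 + 217202*sqrt(806)
= 1.2333e+07
R = ln(1.2333e+07)
= 16.3278

16.3278


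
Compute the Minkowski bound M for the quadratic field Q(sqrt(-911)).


d = -911, d mod 4 = 1, so disc(K) = d = -911; |disc(K)| = 911
Imaginary quadratic field, so n = 2, s = r2 = 1, r1 = 0
M = (n!/n^n) * (4/pi)^s * sqrt(|disc(K)|) = (2!/2^2) * (4/pi)^1 * sqrt(911)
= 0.5 * 1.273240 * 30.182777
= 19.2150

19.2150


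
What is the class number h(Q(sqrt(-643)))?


K = Q(sqrt(-643)). d mod 4 = 1, so D = disc(K) = d = -643
h(K) equals the number of primitive reduced positive-definite forms (a, b, c) = a*x^2 + b*x*y + c*y^2 with b^2 - 4ac = D,
where reduced means |b| <= a <= c, with b >= 0 whenever |b| = a or a = c, and primitive means gcd(a, b, c) = 1.
Reduced forces 3a^2 <= |D| = 643, so 1 <= a <= 14; b must have the parity of D, and c = (b^2 - D)/(4a) must be an integer >= a.
Enumerate a = 1..14, b in [-a, a]:
  a=1: (1, 1, 161)  [1]
  a=2..6: none
  a=7: (7, -1, 23), (7, 1, 23)  [2]
  a=8..14: none
Total reduced forms: 1 + 2 = 3
h = 3

3


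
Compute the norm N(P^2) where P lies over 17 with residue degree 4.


N(P^a) = p^(a*f)
= 17^(2*4)
= 17^8
= 6975757441

6975757441


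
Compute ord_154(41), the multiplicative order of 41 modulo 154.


We want ord_154(41), the smallest k >= 1 with 41^k = 1 mod 154.
n = 154 = 2 * 7 * 11, phi(154) = 60; the order divides phi(n).
Divisors of 60: 1, 2, 3, 4, 5, 6, 10, 12, 15, 20, 30, 60
Repeated squaring mod 154: 41^1 = 41, 41^2 = 141, 41^4 = 15, 41^8 = 71, 41^16 = 113, 41^32 = 141
Test divisors in increasing order:
  k=1: 41^1 = 41 mod 154
  k=2: 41^2 = 141 mod 154
  k=3: 41^3 = 141 * 41 = 83 mod 154
  k=4: 41^4 = 15 mod 154
  k=5: 41^5 = 15 * 41 = 153 mod 154
  k=6: 41^6 = 15 * 141 = 113 mod 154
  k=10: 41^10 = 71 * 141 = 1 mod 154  <- first divisor giving 1
Order = 10

10


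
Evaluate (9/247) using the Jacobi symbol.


Compute (9/247) via quadratic reciprocity:
  reciprocity: (9/247) -> +(247/9)
  reduce: (4/9)
  pull out 2: (2/9) = +1  (since 9 mod 8 = 1)
  pull out 2: (2/9) = +1  (since 9 mod 8 = 1)
  (1/9) = 1
Product of signs = 1

1


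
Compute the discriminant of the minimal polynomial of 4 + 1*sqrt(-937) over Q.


The element 4 + 1*sqrt(-937) has minimal polynomial:
x^2 - 8*x + 953
Discriminant = (-8)^2 - 4*(953)
= 64 - 3812
= -3748

-3748


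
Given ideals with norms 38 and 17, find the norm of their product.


N(IJ) = N(I) * N(J)
= 38 * 17
= 646

646


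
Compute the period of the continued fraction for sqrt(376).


Run the CF algorithm for sqrt(376).
a_0 = floor(sqrt(376)) = 19; set m_0=0, q_0=1.
Recurrence: m' = q*a - m,  q' = (d - m'^2)/q,  a' = floor((a_0 + m')/q').
  step 1: m=19, q=15, a=2
  step 2: m=11, q=17, a=1
  step 3: m=6, q=20, a=1
  step 4: m=14, q=9, a=3
  step 5: m=13, q=23, a=1
  step 6: m=10, q=12, a=2
  step 7: m=14, q=15, a=2
  step 8: m=16, q=8, a=4
  step 9: m=16, q=15, a=2
  step 10: m=14, q=12, a=2
  step 11: m=10, q=23, a=1
  step 12: m=13, q=9, a=3
  step 13: m=14, q=20, a=1
  step 14: m=6, q=17, a=1
  step 15: m=11, q=15, a=2
  step 16: m=19, q=1, a=38
a_16 = 2*a_0 = 38, so the period closes here.
sqrt(376) = [19; 2, 1, 1, 3, 1, 2, 2, 4, 2, 2, 1, 3, 1, 1, 2, 38]
Period length = 16

16


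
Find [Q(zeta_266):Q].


The degree equals Euler's totient phi(266).
266 = 2 * 7 * 19
phi(266) = 108

108


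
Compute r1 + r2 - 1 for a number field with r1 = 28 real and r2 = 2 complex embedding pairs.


By Dirichlet's unit theorem:
rank = r1 + r2 - 1
= 28 + 2 - 1
= 29

29


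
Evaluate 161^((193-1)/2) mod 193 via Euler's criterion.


p = 193 is prime and the exponent is (p-1)/2 = 96, so by Euler's criterion 161^96 = (161/193) = +1 or -1 mod 193.
Compute by square-and-multiply:
  96 = 64 + 32 (binary 1100000)
  Repeated squaring mod 193: 161^1 = 161, 161^2 = 59, 161^4 = 7, 161^8 = 49, 161^16 = 85, 161^32 = 84, 161^64 = 108
  161^96 = 161^64 * 161^32 = 108 * 84 mod 193
    108 * 84 = 9072 = 1 mod 193
  161^96 = 1 mod 193
Result 1: 161 is a quadratic residue mod 193.
161^96 mod 193 = 1

1


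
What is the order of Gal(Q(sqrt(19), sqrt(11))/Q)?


The 2 square roots of distinct primes are multiplicatively independent over Q,
so [K:Q] = 2^2 and Gal(K/Q) is isomorphic to (Z/2Z)^2.
|Gal| = 2^2 = 4

4


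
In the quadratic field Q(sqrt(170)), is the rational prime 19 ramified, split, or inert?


K = Q(sqrt(170)). Since d mod 4 = 2, disc(K) = 680.
Check p | disc: 680 mod 19 = 15.
p does not divide disc. Compute Legendre symbol (d/p):
18^((19-1)/2) mod 19 = -1
(d/p) = -1, so p is inert: (p) stays prime with e=1, f=2, g=1.
Therefore p is inert.

inert


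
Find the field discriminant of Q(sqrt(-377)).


For K = Q(sqrt(d)) with d squarefree: disc(K) = d if d = 1 mod 4, and disc(K) = 4d if d = 2 or 3 mod 4.
Here d = -377, and d mod 4 = 3.
d = 3 mod 4, not 1 (O_K = Z[sqrt(d)]), so disc(K) = 4d = 4 * (-377) = -1508

-1508


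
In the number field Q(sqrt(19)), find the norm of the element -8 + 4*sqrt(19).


N(a + b*sqrt(d)) = a^2 - d*b^2
= (-8)^2 - (19)*(4)^2
= 64 - 304
= -240

-240


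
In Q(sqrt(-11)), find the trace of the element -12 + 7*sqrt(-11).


Tr(a + b*sqrt(d)) = (a + b*sqrt(d)) + (a - b*sqrt(d)) = 2a
= 2 * (-12)
= -24

-24


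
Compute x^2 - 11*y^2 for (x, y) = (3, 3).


x^2 - d*y^2
= 3^2 - 11*3^2
= 9 - 99
= -90

-90


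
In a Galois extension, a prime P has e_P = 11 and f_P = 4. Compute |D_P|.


|D_P| = e * f
= 11 * 4
= 44

44


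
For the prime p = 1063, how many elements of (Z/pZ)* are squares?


For prime p, the number of non-zero quadratic residues is (p-1)/2.
= (1063-1)/2
= 531

531


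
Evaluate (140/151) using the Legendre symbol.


p = 151 is prime, so compute (140/151) with the reciprocity algorithm (Jacobi-symbol steps: pull out 2s via (2/n), flip via reciprocity, reduce):
  pull out 2: (2/151) = +1  (since 151 mod 8 = 7)
  pull out 2: (2/151) = +1  (since 151 mod 8 = 7)
  reciprocity: (35/151) -> -(151/35)
  reduce: (11/35)
  reciprocity: (11/35) -> -(35/11)
  reduce: (2/11)
  pull out 2: (2/11) = -1  (since 11 mod 8 = 3)
  (1/11) = 1
Product of signs = -1
(140/151) = -1

-1


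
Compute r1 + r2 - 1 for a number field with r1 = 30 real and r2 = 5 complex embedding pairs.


By Dirichlet's unit theorem:
rank = r1 + r2 - 1
= 30 + 5 - 1
= 34

34


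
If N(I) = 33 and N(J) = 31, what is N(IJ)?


N(IJ) = N(I) * N(J)
= 33 * 31
= 1023

1023


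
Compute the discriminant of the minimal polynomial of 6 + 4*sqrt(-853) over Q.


The element 6 + 4*sqrt(-853) has minimal polynomial:
x^2 - 12*x + 13684
Discriminant = (-12)^2 - 4*(13684)
= 144 - 54736
= -54592

-54592


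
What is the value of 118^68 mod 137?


p = 137 is prime and the exponent is (p-1)/2 = 68, so by Euler's criterion 118^68 = (118/137) = +1 or -1 mod 137.
Compute by square-and-multiply:
  68 = 64 + 4 (binary 1000100)
  Repeated squaring mod 137: 118^1 = 118, 118^2 = 87, 118^4 = 34, 118^8 = 60, 118^16 = 38, 118^32 = 74, 118^64 = 133
  118^68 = 118^64 * 118^4 = 133 * 34 mod 137
    133 * 34 = 4522 = 1 mod 137
  118^68 = 1 mod 137
Result 1: 118 is a quadratic residue mod 137.
118^68 mod 137 = 1

1


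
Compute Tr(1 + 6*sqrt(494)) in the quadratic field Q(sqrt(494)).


Tr(a + b*sqrt(d)) = (a + b*sqrt(d)) + (a - b*sqrt(d)) = 2a
= 2 * (1)
= 2

2


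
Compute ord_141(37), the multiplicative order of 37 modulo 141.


We want ord_141(37), the smallest k >= 1 with 37^k = 1 mod 141.
n = 141 = 3 * 47, phi(141) = 92; the order divides phi(n).
Divisors of 92: 1, 2, 4, 23, 46, 92
Repeated squaring mod 141: 37^1 = 37, 37^2 = 100, 37^4 = 130, 37^8 = 121, 37^16 = 118, 37^32 = 106, 37^64 = 97
Test divisors in increasing order:
  k=1: 37^1 = 37 mod 141
  k=2: 37^2 = 100 mod 141
  k=4: 37^4 = 130 mod 141
  k=23: 37^23 = 118 * 130 * 100 * 37 = 1 mod 141  <- first divisor giving 1
Order = 23

23


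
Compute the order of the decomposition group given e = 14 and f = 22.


|D_P| = e * f
= 14 * 22
= 308

308


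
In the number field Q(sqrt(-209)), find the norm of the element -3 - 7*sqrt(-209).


N(a + b*sqrt(d)) = a^2 - d*b^2
= (-3)^2 - (-209)*(-7)^2
= 9 + 10241
= 10250

10250


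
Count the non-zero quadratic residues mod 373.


For prime p, the number of non-zero quadratic residues is (p-1)/2.
= (373-1)/2
= 186

186


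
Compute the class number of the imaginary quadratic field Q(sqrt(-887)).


K = Q(sqrt(-887)). d mod 4 = 1, so D = disc(K) = d = -887
h(K) equals the number of primitive reduced positive-definite forms (a, b, c) = a*x^2 + b*x*y + c*y^2 with b^2 - 4ac = D,
where reduced means |b| <= a <= c, with b >= 0 whenever |b| = a or a = c, and primitive means gcd(a, b, c) = 1.
Reduced forces 3a^2 <= |D| = 887, so 1 <= a <= 17; b must have the parity of D, and c = (b^2 - D)/(4a) must be an integer >= a.
Enumerate a = 1..17, b in [-a, a]:
  a=1: (1, 1, 222)  [1]
  a=2: (2, -1, 111), (2, 1, 111)  [2]
  a=3: (3, -1, 74), (3, 1, 74)  [2]
  a=4: (4, -3, 56), (4, 3, 56)  [2]
  a=5: none
  a=6: (6, -5, 38), (6, -1, 37), (6, 1, 37), (6, 5, 38)  [4]
  a=7: (7, -3, 32), (7, 3, 32)  [2]
  a=8: (8, -3, 28), (8, 3, 28)  [2]
  a=9: (9, -7, 26), (9, 7, 26)  [2]
  a=10: none
  a=11: (11, -9, 22), (11, 9, 22)  [2]
  a=12: (12, -11, 21), (12, -5, 19), (12, 5, 19), (12, 11, 21)  [4]
  a=13: (13, -7, 18), (13, 7, 18)  [2]
  a=14: (14, -11, 18), (14, -3, 16), (14, 3, 16), (14, 11, 18)  [4]
  a=15..17: none
Total reduced forms: 1 + 2 + 2 + 2 + 4 + 2 + 2 + 2 + 2 + 4 + 2 + 4 = 29
h = 29

29


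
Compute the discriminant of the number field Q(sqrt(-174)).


For K = Q(sqrt(d)) with d squarefree: disc(K) = d if d = 1 mod 4, and disc(K) = 4d if d = 2 or 3 mod 4.
Here d = -174, and d mod 4 = 2.
d = 2 mod 4, not 1 (O_K = Z[sqrt(d)]), so disc(K) = 4d = 4 * (-174) = -696

-696


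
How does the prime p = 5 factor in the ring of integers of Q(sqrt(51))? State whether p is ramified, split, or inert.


K = Q(sqrt(51)). Since d mod 4 = 3, disc(K) = 204.
Check p | disc: 204 mod 5 = 4.
p does not divide disc. Compute Legendre symbol (d/p):
1^((5-1)/2) mod 5 = 1
(d/p) = 1, so p splits: (p) = P*P' with e=1, f=1, g=2.
Therefore p is split.

split


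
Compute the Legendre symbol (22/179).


p = 179 is prime, so compute (22/179) with the reciprocity algorithm (Jacobi-symbol steps: pull out 2s via (2/n), flip via reciprocity, reduce):
  pull out 2: (2/179) = -1  (since 179 mod 8 = 3)
  reciprocity: (11/179) -> -(179/11)
  reduce: (3/11)
  reciprocity: (3/11) -> -(11/3)
  reduce: (2/3)
  pull out 2: (2/3) = -1  (since 3 mod 8 = 3)
  (1/3) = 1
Product of signs = 1
(22/179) = 1

1


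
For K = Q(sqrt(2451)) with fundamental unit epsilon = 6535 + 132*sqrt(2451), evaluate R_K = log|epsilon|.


epsilon = 6535 + 132*sqrt(2451)
= 13069.9999
R = ln(13069.9999)
= 9.4781

9.4781


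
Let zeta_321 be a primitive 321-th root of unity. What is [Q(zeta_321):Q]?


The degree equals Euler's totient phi(321).
321 = 3 * 107
phi(321) = 212

212


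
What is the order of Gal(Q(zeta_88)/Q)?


|Gal(Q(zeta_88)/Q)| = phi(88)
= 40

40


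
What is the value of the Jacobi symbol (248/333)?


Compute (248/333) via quadratic reciprocity:
  pull out 2: (2/333) = -1  (since 333 mod 8 = 5)
  pull out 2: (2/333) = -1  (since 333 mod 8 = 5)
  pull out 2: (2/333) = -1  (since 333 mod 8 = 5)
  reciprocity: (31/333) -> +(333/31)
  reduce: (23/31)
  reciprocity: (23/31) -> -(31/23)
  reduce: (8/23)
  pull out 2: (2/23) = +1  (since 23 mod 8 = 7)
  pull out 2: (2/23) = +1  (since 23 mod 8 = 7)
  pull out 2: (2/23) = +1  (since 23 mod 8 = 7)
  (1/23) = 1
Product of signs = 1

1


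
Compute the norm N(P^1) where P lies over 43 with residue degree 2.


N(P^a) = p^(a*f)
= 43^(1*2)
= 43^2
= 1849

1849


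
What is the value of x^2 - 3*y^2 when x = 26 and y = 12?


x^2 - d*y^2
= 26^2 - 3*12^2
= 676 - 432
= 244

244


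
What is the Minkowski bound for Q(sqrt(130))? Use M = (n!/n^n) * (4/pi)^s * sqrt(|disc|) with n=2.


d = 130, d mod 4 = 2, so disc(K) = 4d = 520; |disc(K)| = 520
Real quadratic field, so n = 2, s = r2 = 0, r1 = 2
M = (n!/n^n) * (4/pi)^s * sqrt(|disc(K)|) = (2!/2^2) * (4/pi)^0 * sqrt(520)
= 0.5 * 1.000000 * 22.803509
= 11.4018

11.4018


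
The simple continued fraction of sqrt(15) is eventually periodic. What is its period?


Run the CF algorithm for sqrt(15).
a_0 = floor(sqrt(15)) = 3; set m_0=0, q_0=1.
Recurrence: m' = q*a - m,  q' = (d - m'^2)/q,  a' = floor((a_0 + m')/q').
  step 1: m=3, q=6, a=1
  step 2: m=3, q=1, a=6
a_2 = 2*a_0 = 6, so the period closes here.
sqrt(15) = [3; 1, 6]
Period length = 2

2


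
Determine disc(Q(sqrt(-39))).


For K = Q(sqrt(d)) with d squarefree: disc(K) = d if d = 1 mod 4, and disc(K) = 4d if d = 2 or 3 mod 4.
Here d = -39, and d mod 4 = 1.
d = 1 mod 4 (O_K = Z[(1+sqrt(d))/2]), so disc(K) = d = -39

-39


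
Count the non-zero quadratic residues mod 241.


For prime p, the number of non-zero quadratic residues is (p-1)/2.
= (241-1)/2
= 120

120


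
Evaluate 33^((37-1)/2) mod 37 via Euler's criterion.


p = 37 is prime and the exponent is (p-1)/2 = 18, so by Euler's criterion 33^18 = (33/37) = +1 or -1 mod 37.
Compute by square-and-multiply:
  18 = 16 + 2 (binary 10010)
  Repeated squaring mod 37: 33^1 = 33, 33^2 = 16, 33^4 = 34, 33^8 = 9, 33^16 = 7
  33^18 = 33^16 * 33^2 = 7 * 16 mod 37
    7 * 16 = 112 = 1 mod 37
  33^18 = 1 mod 37
Result 1: 33 is a quadratic residue mod 37.
33^18 mod 37 = 1

1


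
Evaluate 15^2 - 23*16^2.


x^2 - d*y^2
= 15^2 - 23*16^2
= 225 - 5888
= -5663

-5663


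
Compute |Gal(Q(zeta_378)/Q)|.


|Gal(Q(zeta_378)/Q)| = phi(378)
= 108

108


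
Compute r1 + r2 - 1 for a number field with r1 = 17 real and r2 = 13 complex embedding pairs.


By Dirichlet's unit theorem:
rank = r1 + r2 - 1
= 17 + 13 - 1
= 29

29


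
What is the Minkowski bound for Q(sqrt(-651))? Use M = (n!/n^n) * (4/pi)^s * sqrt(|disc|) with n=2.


d = -651, d mod 4 = 1, so disc(K) = d = -651; |disc(K)| = 651
Imaginary quadratic field, so n = 2, s = r2 = 1, r1 = 0
M = (n!/n^n) * (4/pi)^s * sqrt(|disc(K)|) = (2!/2^2) * (4/pi)^1 * sqrt(651)
= 0.5 * 1.273240 * 25.514702
= 16.2432

16.2432


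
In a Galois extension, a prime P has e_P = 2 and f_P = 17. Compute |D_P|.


|D_P| = e * f
= 2 * 17
= 34

34


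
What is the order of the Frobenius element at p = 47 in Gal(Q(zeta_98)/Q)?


The Frobenius at p in Gal(Q(zeta_n)/Q) = (Z/nZ)* is the class of p, so its order is ord_98(47), the smallest k >= 1 with 47^k = 1 mod 98.
n = 98 = 2 * 7^2, phi(98) = 42; the order divides phi(n).
Divisors of 42: 1, 2, 3, 6, 7, 14, 21, 42
Repeated squaring mod 98: 47^1 = 47, 47^2 = 53, 47^4 = 65, 47^8 = 11, 47^16 = 23, 47^32 = 39
Test divisors in increasing order:
  k=1: 47^1 = 47 mod 98
  k=2: 47^2 = 53 mod 98
  k=3: 47^3 = 53 * 47 = 41 mod 98
  k=6: 47^6 = 65 * 53 = 15 mod 98
  k=7: 47^7 = 65 * 53 * 47 = 19 mod 98
  k=14: 47^14 = 11 * 65 * 53 = 67 mod 98
  k=21: 47^21 = 23 * 65 * 47 = 97 mod 98
  k=42: 47^42 = 39 * 11 * 53 = 1 mod 98  <- first divisor giving 1
Order = 42

42


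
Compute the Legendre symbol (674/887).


p = 887 is prime, so compute (674/887) with the reciprocity algorithm (Jacobi-symbol steps: pull out 2s via (2/n), flip via reciprocity, reduce):
  pull out 2: (2/887) = +1  (since 887 mod 8 = 7)
  reciprocity: (337/887) -> +(887/337)
  reduce: (213/337)
  reciprocity: (213/337) -> +(337/213)
  reduce: (124/213)
  pull out 2: (2/213) = -1  (since 213 mod 8 = 5)
  pull out 2: (2/213) = -1  (since 213 mod 8 = 5)
  reciprocity: (31/213) -> +(213/31)
  reduce: (27/31)
  reciprocity: (27/31) -> -(31/27)
  reduce: (4/27)
  pull out 2: (2/27) = -1  (since 27 mod 8 = 3)
  pull out 2: (2/27) = -1  (since 27 mod 8 = 3)
  (1/27) = 1
Product of signs = -1
(674/887) = -1

-1


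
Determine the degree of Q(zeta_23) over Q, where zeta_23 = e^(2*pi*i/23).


The degree equals Euler's totient phi(23).
23 = 23
phi(23) = 22

22


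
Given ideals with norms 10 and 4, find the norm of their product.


N(IJ) = N(I) * N(J)
= 10 * 4
= 40

40


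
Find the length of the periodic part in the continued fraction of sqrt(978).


Run the CF algorithm for sqrt(978).
a_0 = floor(sqrt(978)) = 31; set m_0=0, q_0=1.
Recurrence: m' = q*a - m,  q' = (d - m'^2)/q,  a' = floor((a_0 + m')/q').
  step 1: m=31, q=17, a=3
  step 2: m=20, q=34, a=1
  step 3: m=14, q=23, a=1
  step 4: m=9, q=39, a=1
  step 5: m=30, q=2, a=30
  step 6: m=30, q=39, a=1
  step 7: m=9, q=23, a=1
  step 8: m=14, q=34, a=1
  step 9: m=20, q=17, a=3
  step 10: m=31, q=1, a=62
a_10 = 2*a_0 = 62, so the period closes here.
sqrt(978) = [31; 3, 1, 1, 1, 30, 1, 1, 1, 3, 62]
Period length = 10

10


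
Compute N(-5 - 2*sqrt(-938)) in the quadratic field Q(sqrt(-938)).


N(a + b*sqrt(d)) = a^2 - d*b^2
= (-5)^2 - (-938)*(-2)^2
= 25 + 3752
= 3777

3777


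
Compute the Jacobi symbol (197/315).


Compute (197/315) via quadratic reciprocity:
  reciprocity: (197/315) -> +(315/197)
  reduce: (118/197)
  pull out 2: (2/197) = -1  (since 197 mod 8 = 5)
  reciprocity: (59/197) -> +(197/59)
  reduce: (20/59)
  pull out 2: (2/59) = -1  (since 59 mod 8 = 3)
  pull out 2: (2/59) = -1  (since 59 mod 8 = 3)
  reciprocity: (5/59) -> +(59/5)
  reduce: (4/5)
  pull out 2: (2/5) = -1  (since 5 mod 8 = 5)
  pull out 2: (2/5) = -1  (since 5 mod 8 = 5)
  (1/5) = 1
Product of signs = -1

-1


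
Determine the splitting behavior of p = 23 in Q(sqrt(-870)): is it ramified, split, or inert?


K = Q(sqrt(-870)). Since d mod 4 = 2, disc(K) = -3480.
Check p | disc: -3480 mod 23 = 16.
p does not divide disc. Compute Legendre symbol (d/p):
4^((23-1)/2) mod 23 = 1
(d/p) = 1, so p splits: (p) = P*P' with e=1, f=1, g=2.
Therefore p is split.

split


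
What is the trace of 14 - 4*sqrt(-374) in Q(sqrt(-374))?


Tr(a + b*sqrt(d)) = (a + b*sqrt(d)) + (a - b*sqrt(d)) = 2a
= 2 * (14)
= 28

28


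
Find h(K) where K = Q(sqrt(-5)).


K = Q(sqrt(-5)). d mod 4 = 3, so D = disc(K) = 4d = -20
h(K) equals the number of primitive reduced positive-definite forms (a, b, c) = a*x^2 + b*x*y + c*y^2 with b^2 - 4ac = D,
where reduced means |b| <= a <= c, with b >= 0 whenever |b| = a or a = c, and primitive means gcd(a, b, c) = 1.
Reduced forces 3a^2 <= |D| = 20, so 1 <= a <= 2; b must have the parity of D, and c = (b^2 - D)/(4a) must be an integer >= a.
Enumerate a = 1..2, b in [-a, a]:
  a=1: (1, 0, 5)  [1]
  a=2: (2, 2, 3)  [1]
Total reduced forms: 1 + 1 = 2
h = 2

2


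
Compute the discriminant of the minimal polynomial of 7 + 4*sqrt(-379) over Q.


The element 7 + 4*sqrt(-379) has minimal polynomial:
x^2 - 14*x + 6113
Discriminant = (-14)^2 - 4*(6113)
= 196 - 24452
= -24256

-24256


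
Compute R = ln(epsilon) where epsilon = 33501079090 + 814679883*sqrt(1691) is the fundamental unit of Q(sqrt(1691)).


epsilon = 33501079090 + 814679883*sqrt(1691)
= 6.7002e+10
R = ln(6.7002e+10)
= 24.9280

24.9280


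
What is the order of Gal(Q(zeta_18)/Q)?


|Gal(Q(zeta_18)/Q)| = phi(18)
= 6

6


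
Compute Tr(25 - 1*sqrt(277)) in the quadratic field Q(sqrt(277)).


Tr(a + b*sqrt(d)) = (a + b*sqrt(d)) + (a - b*sqrt(d)) = 2a
= 2 * (25)
= 50

50


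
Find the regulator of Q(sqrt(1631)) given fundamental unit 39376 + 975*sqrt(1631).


epsilon = 39376 + 975*sqrt(1631)
= 78752.0000
R = ln(78752.0000)
= 11.2741

11.2741


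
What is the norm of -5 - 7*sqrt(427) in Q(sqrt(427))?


N(a + b*sqrt(d)) = a^2 - d*b^2
= (-5)^2 - (427)*(-7)^2
= 25 - 20923
= -20898

-20898


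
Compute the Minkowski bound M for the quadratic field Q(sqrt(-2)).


d = -2, d mod 4 = 2, so disc(K) = 4d = -8; |disc(K)| = 8
Imaginary quadratic field, so n = 2, s = r2 = 1, r1 = 0
M = (n!/n^n) * (4/pi)^s * sqrt(|disc(K)|) = (2!/2^2) * (4/pi)^1 * sqrt(8)
= 0.5 * 1.273240 * 2.828427
= 1.8006

1.8006
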